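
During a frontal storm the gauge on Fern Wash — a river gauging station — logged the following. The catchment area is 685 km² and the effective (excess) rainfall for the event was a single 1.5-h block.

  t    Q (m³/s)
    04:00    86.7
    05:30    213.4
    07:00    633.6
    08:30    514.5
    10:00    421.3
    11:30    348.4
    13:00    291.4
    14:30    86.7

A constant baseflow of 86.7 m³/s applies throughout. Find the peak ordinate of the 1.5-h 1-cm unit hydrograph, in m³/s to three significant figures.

Direct runoff: 0.0, 126.7, 546.9, 427.8, 334.6, 261.7, 204.7, 0.0 m³/s; ΣQ_DR = 1902 m³/s, peak = 546.9 m³/s.
Runoff depth d = ΣQ_DR·Δt / A = 1902 × 5400 / (685 km²) = 15.00 mm.
The 1-cm UH is the DRH scaled by (10 mm)/d, so U_p = 546.9 × 10/15.00 = 365 m³/s.

U_p ≈ 365 m³/s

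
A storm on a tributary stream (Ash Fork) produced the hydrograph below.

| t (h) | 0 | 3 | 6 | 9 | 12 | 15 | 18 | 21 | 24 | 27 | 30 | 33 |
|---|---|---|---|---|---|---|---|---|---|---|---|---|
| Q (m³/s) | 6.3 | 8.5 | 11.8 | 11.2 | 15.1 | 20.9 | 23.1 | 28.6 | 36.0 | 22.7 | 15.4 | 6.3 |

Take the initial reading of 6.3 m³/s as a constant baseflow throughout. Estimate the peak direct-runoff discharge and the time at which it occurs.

Q_p = 29.7 m³/s at t = 24 h

Subtracting baseflow gives direct-runoff ordinates: 0.0, 2.2, 5.5, 4.9, 8.8, 14.6, 16.8, 22.3, 29.7, 16.4, 9.1, 0.0 m³/s.
The maximum is 29.7 m³/s, occurring at the reading for t = 24 h.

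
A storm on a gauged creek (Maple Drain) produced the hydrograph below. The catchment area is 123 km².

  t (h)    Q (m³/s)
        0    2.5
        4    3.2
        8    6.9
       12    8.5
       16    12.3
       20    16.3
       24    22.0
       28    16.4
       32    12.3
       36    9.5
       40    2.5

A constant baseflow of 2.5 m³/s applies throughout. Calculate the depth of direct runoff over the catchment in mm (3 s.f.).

Direct runoff: 0.0, 0.7, 4.4, 6.0, 9.8, 13.8, 19.5, 13.9, 9.8, 7.0, 0.0 m³/s; ΣQ_DR = 84.90 m³/s.
V = ΣQ_DR · Δt = 84.90 × 14400 s = 1.223 × 10^6 m³.
Over A = 123 km², depth = V / A = 9.94 mm.

d ≈ 9.94 mm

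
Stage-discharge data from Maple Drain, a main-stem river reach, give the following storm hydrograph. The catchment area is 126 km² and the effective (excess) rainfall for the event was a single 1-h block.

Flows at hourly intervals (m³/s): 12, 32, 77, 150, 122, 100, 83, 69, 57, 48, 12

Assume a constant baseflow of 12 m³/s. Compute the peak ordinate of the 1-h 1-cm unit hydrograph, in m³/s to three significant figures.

U_p ≈ 76.7 m³/s

Direct runoff: 0.0, 20.0, 65.0, 138.0, 110.0, 88.0, 71.0, 57.0, 45.0, 36.0, 0.0 m³/s; ΣQ_DR = 630.0 m³/s, peak = 138.0 m³/s.
Runoff depth d = ΣQ_DR·Δt / A = 630.0 × 3600 / (126 km²) = 18.00 mm.
The 1-cm UH is the DRH scaled by (10 mm)/d, so U_p = 138.0 × 10/18.00 = 76.7 m³/s.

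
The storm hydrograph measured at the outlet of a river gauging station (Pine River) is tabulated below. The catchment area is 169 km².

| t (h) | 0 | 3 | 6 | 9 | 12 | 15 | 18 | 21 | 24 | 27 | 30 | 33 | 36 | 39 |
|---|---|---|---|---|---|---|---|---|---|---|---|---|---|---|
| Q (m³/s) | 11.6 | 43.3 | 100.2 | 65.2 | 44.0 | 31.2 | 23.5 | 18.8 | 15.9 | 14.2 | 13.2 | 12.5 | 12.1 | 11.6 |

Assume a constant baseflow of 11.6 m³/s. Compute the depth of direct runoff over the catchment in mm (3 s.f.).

Direct runoff: 0.0, 31.7, 88.6, 53.6, 32.4, 19.6, 11.9, 7.2, 4.3, 2.6, 1.6, 0.9, 0.5, 0.0 m³/s; ΣQ_DR = 254.9 m³/s.
V = ΣQ_DR · Δt = 254.9 × 10800 s = 2.753 × 10^6 m³.
Over A = 169 km², depth = V / A = 16.3 mm.

d ≈ 16.3 mm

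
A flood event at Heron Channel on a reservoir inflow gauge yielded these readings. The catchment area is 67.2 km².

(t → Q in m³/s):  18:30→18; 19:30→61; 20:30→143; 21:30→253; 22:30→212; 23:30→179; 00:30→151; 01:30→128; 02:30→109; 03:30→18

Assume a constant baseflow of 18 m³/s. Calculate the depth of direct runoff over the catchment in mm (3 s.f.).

d ≈ 58.5 mm

Direct runoff: 0.0, 43.0, 125.0, 235.0, 194.0, 161.0, 133.0, 110.0, 91.0, 0.0 m³/s; ΣQ_DR = 1092 m³/s.
V = ΣQ_DR · Δt = 1092 × 3600 s = 3.931 × 10^6 m³.
Over A = 67.2 km², depth = V / A = 58.5 mm.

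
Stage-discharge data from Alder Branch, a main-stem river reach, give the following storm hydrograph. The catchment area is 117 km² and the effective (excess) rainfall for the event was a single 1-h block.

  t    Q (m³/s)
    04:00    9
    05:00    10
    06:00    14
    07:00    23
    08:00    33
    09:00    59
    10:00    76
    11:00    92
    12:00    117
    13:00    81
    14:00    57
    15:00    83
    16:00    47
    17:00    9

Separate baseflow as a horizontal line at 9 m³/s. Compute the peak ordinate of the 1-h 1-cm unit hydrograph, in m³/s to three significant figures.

Direct runoff: 0.0, 1.0, 5.0, 14.0, 24.0, 50.0, 67.0, 83.0, 108.0, 72.0, 48.0, 74.0, 38.0, 0.0 m³/s; ΣQ_DR = 584.0 m³/s, peak = 108.0 m³/s.
Runoff depth d = ΣQ_DR·Δt / A = 584.0 × 3600 / (117 km²) = 17.97 mm.
The 1-cm UH is the DRH scaled by (10 mm)/d, so U_p = 108.0 × 10/17.97 = 60.1 m³/s.

U_p ≈ 60.1 m³/s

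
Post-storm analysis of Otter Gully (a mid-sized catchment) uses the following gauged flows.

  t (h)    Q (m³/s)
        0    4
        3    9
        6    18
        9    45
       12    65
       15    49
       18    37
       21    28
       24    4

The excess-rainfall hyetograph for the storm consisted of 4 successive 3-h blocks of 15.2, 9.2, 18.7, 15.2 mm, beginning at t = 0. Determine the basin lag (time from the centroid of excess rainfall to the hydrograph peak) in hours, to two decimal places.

Centroid of excess rainfall: t_c = Σ P_i·t̄_i / ΣP_i = 6.2444 h (block centres at 1.5, 4.5, 7.5, 10.5 h).
Hydrograph peak occurs at t = 12 h, so basin lag t_L = 12 − 6.2444 = 5.76 h.

t_L ≈ 5.76 h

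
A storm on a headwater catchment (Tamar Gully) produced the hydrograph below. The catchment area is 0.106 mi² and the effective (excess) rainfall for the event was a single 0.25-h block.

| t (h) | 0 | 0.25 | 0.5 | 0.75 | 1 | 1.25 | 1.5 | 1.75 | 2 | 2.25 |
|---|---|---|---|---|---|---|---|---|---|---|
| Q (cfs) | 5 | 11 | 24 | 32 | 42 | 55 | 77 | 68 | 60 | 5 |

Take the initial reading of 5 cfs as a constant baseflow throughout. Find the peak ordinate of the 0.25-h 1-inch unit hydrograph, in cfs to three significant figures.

U_p ≈ 59.9 cfs

Direct runoff: 0.0, 6.0, 19.0, 27.0, 37.0, 50.0, 72.0, 63.0, 55.0, 0.0 cfs; ΣQ_DR = 329.0 cfs, peak = 72.0 cfs.
Runoff depth d = ΣQ_DR·Δt / A = 329.0 × 900 / (0.106 mi²) = 1.202 in.
The 1-inch UH is the DRH scaled by (1 in)/d, so U_p = 72.0 × 1/1.202 = 59.9 cfs.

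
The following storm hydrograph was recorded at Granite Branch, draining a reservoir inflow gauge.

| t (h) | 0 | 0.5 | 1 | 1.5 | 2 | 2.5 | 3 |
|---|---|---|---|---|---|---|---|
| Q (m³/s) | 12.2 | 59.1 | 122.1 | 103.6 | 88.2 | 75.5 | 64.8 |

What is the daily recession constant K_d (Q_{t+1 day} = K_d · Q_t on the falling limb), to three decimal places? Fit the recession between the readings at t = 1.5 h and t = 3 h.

K_d ≈ 0.001

Between t = 1.5 h and t = 3 h the flow falls from 103.6 to 64.8 m³/s over 3×0.5 h = 1.5 h.
Per-interval ratio K = (64.8/103.6)^(1/3) = 0.8552; K_d = K^(24/0.5) = 0.001.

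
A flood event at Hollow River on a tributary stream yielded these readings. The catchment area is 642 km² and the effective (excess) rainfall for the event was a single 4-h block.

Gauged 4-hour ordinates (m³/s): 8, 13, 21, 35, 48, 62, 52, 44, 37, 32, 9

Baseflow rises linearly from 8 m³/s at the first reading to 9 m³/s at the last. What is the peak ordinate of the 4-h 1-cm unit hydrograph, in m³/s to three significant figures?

Direct runoff: 0.00, 4.90, 12.80, 26.70, 39.60, 53.50, 43.40, 35.30, 28.20, 23.10, 0.00 m³/s; ΣQ_DR = 267.5 m³/s, peak = 53.50 m³/s.
Runoff depth d = ΣQ_DR·Δt / A = 267.5 × 14400 / (642 km²) = 6.000 mm.
The 1-cm UH is the DRH scaled by (10 mm)/d, so U_p = 53.50 × 10/6.000 = 89.2 m³/s.

U_p ≈ 89.2 m³/s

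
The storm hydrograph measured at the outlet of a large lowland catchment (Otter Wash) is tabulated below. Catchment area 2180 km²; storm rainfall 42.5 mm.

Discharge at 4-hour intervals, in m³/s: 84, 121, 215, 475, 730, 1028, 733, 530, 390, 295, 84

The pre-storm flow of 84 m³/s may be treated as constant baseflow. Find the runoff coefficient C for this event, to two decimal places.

ΣQ_DR = 3761 m³/s; V = ΣQ_DR·Δt = 5.416 × 10^7 m³.
Runoff depth d = V / A = 24.84 mm.
C = d / P = 24.84 / 42.5 = 0.58.

C ≈ 0.58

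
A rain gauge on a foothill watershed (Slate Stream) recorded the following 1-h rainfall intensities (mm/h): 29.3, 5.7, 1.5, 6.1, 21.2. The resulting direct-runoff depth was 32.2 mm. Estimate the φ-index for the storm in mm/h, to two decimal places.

Only the 2 blocks with intensity above φ contribute runoff: 29.3, 21.2 mm/h.
Σ(I−φ)·Δt = d  ⇒  (29.3+21.2 − 2φ)·1 = 32.2
φ = (50.50 − 32.2/1) / 2 = 9.15 mm/h.

φ ≈ 9.15 mm/h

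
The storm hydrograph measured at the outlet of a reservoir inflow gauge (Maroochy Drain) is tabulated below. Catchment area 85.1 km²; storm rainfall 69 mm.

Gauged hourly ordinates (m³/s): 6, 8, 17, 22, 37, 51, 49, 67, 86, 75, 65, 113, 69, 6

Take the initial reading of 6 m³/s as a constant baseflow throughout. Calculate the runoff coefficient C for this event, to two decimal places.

C ≈ 0.36

ΣQ_DR = 587.0 m³/s; V = ΣQ_DR·Δt = 2.113 × 10^6 m³.
Runoff depth d = V / A = 24.83 mm.
C = d / P = 24.83 / 69 = 0.36.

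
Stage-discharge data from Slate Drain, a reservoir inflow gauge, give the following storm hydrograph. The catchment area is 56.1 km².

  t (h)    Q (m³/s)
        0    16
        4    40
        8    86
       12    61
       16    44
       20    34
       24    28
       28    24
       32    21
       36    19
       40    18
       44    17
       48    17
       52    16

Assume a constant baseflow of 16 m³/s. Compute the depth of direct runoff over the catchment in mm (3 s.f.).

Direct runoff: 0.0, 24.0, 70.0, 45.0, 28.0, 18.0, 12.0, 8.0, 5.0, 3.0, 2.0, 1.0, 1.0, 0.0 m³/s; ΣQ_DR = 217.0 m³/s.
V = ΣQ_DR · Δt = 217.0 × 14400 s = 3.125 × 10^6 m³.
Over A = 56.1 km², depth = V / A = 55.7 mm.

d ≈ 55.7 mm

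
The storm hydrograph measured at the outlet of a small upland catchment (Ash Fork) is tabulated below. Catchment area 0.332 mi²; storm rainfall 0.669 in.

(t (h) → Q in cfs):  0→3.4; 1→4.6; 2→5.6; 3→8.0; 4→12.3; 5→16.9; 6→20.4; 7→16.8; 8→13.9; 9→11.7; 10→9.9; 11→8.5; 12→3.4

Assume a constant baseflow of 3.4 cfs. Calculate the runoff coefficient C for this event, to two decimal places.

ΣQ_DR = 91.20 cfs; V = ΣQ_DR·Δt = 3.283 × 10^5 ft³.
Runoff depth d = V / A = 0.4257 in.
C = d / P = 0.4257 / 0.669 = 0.64.

C ≈ 0.64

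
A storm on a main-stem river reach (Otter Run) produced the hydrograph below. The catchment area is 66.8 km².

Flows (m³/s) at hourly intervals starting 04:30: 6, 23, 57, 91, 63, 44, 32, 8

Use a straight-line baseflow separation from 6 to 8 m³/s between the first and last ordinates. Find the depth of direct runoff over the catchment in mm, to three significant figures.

d ≈ 14.4 mm

Direct runoff: 0.00, 16.71, 50.43, 84.14, 55.86, 36.57, 24.29, 0.00 m³/s; ΣQ_DR = 268.0 m³/s.
V = ΣQ_DR · Δt = 268.0 × 3600 s = 9.648 × 10^5 m³.
Over A = 66.8 km², depth = V / A = 14.4 mm.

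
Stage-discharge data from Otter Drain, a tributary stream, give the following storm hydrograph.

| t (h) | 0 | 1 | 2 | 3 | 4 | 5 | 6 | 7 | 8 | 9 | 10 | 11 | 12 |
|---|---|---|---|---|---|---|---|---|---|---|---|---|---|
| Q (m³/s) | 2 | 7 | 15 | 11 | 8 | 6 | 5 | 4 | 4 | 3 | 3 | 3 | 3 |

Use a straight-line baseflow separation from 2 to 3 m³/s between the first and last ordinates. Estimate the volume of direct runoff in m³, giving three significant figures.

V ≈ 1.49 × 10^5 m³

Direct-runoff ordinates (Q − Q_b): 0.00, 4.92, 12.83, 8.75, 5.67, 3.58, 2.50, 1.42, 1.33, 0.25, 0.17, 0.08, 0.00 m³/s.
ΣQ_DR = 41.50 m³/s.
With Δt = 1 h = 3600 s, V = ΣQ_DR · Δt = 41.50 × 3600 = 1.49 × 10^5 m³.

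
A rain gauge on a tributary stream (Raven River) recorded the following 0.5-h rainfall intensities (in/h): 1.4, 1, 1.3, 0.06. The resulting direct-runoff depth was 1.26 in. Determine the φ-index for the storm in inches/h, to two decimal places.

φ ≈ 0.39 in/h

Only the 3 blocks with intensity above φ contribute runoff: 1.4, 1, 1.3 in/h.
Σ(I−φ)·Δt = d  ⇒  (1.4+1+1.3 − 3φ)·0.5 = 1.26
φ = (3.700 − 1.26/0.5) / 3 = 0.39 in/h.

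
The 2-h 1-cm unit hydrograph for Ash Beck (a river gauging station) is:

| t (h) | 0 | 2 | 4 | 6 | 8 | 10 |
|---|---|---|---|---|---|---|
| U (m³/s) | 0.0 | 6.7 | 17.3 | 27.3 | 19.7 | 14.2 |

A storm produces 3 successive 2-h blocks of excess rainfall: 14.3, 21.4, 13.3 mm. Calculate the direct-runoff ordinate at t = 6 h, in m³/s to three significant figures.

Q ≈ 85.0 m³/s

By discrete convolution, Q_j = Σ (P_i / 10 mm) · U_{j−i}.
At t = 6 h (j=3): Q = (14.3/10)·27.3 + (21.4/10)·17.3 + (13.3/10)·6.7 = 85.0 m³/s.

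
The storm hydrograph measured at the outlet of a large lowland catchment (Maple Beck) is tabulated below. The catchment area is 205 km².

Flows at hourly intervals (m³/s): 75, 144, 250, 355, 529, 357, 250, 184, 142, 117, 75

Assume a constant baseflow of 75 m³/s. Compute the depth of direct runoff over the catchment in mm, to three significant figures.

Direct runoff: 0.0, 69.0, 175.0, 280.0, 454.0, 282.0, 175.0, 109.0, 67.0, 42.0, 0.0 m³/s; ΣQ_DR = 1653 m³/s.
V = ΣQ_DR · Δt = 1653 × 3600 s = 5.951 × 10^6 m³.
Over A = 205 km², depth = V / A = 29.0 mm.

d ≈ 29.0 mm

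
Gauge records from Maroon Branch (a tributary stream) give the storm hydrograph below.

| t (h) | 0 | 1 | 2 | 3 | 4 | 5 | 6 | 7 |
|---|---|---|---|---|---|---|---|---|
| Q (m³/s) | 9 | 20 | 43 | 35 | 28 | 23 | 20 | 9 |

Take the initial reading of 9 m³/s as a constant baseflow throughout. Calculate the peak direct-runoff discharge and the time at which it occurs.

Subtracting baseflow gives direct-runoff ordinates: 0.0, 11.0, 34.0, 26.0, 19.0, 14.0, 11.0, 0.0 m³/s.
The maximum is 34.0 m³/s, occurring at the reading for t = 2 h.

Q_p = 34.0 m³/s at t = 2 h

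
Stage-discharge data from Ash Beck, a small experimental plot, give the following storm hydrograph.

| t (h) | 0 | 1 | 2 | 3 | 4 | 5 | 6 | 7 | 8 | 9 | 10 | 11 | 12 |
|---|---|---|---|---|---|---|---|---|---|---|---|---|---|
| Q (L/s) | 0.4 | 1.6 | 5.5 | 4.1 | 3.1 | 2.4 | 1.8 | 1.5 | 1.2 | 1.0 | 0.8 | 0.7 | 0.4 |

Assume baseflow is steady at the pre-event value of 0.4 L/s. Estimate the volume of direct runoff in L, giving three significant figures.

V ≈ 69500 L

Direct-runoff ordinates (Q − Q_b): 0.0, 1.2, 5.1, 3.7, 2.7, 2.0, 1.4, 1.1, 0.8, 0.6, 0.4, 0.3, 0.0 L/s.
ΣQ_DR = 19.30 L/s.
With Δt = 1 h = 3600 s, V = ΣQ_DR · Δt = 19.30 × 3600 = 69500 L.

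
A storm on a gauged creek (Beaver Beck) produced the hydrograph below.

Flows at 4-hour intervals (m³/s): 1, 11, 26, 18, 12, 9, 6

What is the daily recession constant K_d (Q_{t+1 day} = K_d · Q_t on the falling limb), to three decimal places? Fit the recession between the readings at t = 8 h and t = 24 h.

K_d ≈ 0.111

Between t = 8 h and t = 24 h the flow falls from 26 to 6 m³/s over 4×4 h = 16 h.
Per-interval ratio K = (6/26)^(1/4) = 0.6931; K_d = K^(24/4) = 0.111.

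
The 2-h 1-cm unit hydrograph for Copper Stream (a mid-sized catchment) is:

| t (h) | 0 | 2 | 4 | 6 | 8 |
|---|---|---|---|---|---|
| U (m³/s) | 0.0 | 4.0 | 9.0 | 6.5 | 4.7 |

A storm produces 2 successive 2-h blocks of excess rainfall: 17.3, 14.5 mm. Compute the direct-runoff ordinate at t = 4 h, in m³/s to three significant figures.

Q ≈ 21.4 m³/s

By discrete convolution, Q_j = Σ (P_i / 10 mm) · U_{j−i}.
At t = 4 h (j=2): Q = (17.3/10)·9.0 + (14.5/10)·4.0 = 21.4 m³/s.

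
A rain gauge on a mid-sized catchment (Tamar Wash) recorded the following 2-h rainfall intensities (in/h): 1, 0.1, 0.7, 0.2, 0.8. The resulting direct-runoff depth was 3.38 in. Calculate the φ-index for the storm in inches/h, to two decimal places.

Only the 3 blocks with intensity above φ contribute runoff: 1, 0.7, 0.8 in/h.
Σ(I−φ)·Δt = d  ⇒  (1+0.7+0.8 − 3φ)·2 = 3.38
φ = (2.500 − 3.38/2) / 3 = 0.27 in/h.

φ ≈ 0.27 in/h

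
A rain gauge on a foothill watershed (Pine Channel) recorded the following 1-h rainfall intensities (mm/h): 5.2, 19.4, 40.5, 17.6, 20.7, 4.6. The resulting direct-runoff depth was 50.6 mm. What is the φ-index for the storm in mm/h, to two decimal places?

Only the 4 blocks with intensity above φ contribute runoff: 19.4, 40.5, 17.6, 20.7 mm/h.
Σ(I−φ)·Δt = d  ⇒  (19.4+40.5+17.6+20.7 − 4φ)·1 = 50.6
φ = (98.20 − 50.6/1) / 4 = 11.90 mm/h.

φ ≈ 11.90 mm/h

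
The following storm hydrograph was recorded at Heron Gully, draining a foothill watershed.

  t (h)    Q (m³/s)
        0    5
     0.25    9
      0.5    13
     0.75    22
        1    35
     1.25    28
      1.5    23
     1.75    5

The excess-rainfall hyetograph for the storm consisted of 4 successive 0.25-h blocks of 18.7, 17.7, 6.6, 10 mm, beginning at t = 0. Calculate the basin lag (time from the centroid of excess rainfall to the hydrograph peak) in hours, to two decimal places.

t_L ≈ 0.59 h

Centroid of excess rainfall: t_c = Σ P_i·t̄_i / ΣP_i = 0.4123 h (block centres at 0.125, 0.375, 0.625, 0.875 h).
Hydrograph peak occurs at t = 1 h, so basin lag t_L = 1 − 0.4123 = 0.59 h.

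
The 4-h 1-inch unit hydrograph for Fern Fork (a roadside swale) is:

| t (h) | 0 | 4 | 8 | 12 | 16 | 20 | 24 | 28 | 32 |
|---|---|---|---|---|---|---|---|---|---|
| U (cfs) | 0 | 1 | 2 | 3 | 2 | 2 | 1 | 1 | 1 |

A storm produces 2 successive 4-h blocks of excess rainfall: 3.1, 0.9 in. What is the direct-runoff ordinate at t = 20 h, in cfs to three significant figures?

Q ≈ 8.00 cfs

By discrete convolution, Q_j = Σ (P_i / 1 in) · U_{j−i}.
At t = 20 h (j=5): Q = (3.1/1)·2 + (0.9/1)·2 = 8.00 cfs.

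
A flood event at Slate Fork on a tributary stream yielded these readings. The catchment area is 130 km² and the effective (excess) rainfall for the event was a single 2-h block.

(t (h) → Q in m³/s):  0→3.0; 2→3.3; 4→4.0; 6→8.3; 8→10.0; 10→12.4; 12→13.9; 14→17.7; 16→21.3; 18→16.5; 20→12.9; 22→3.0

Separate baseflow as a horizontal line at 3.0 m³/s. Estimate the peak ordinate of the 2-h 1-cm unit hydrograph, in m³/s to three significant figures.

U_p ≈ 36.6 m³/s

Direct runoff: 0.0, 0.3, 1.0, 5.3, 7.0, 9.4, 10.9, 14.7, 18.3, 13.5, 9.9, 0.0 m³/s; ΣQ_DR = 90.30 m³/s, peak = 18.3 m³/s.
Runoff depth d = ΣQ_DR·Δt / A = 90.30 × 7200 / (130 km²) = 5.001 mm.
The 1-cm UH is the DRH scaled by (10 mm)/d, so U_p = 18.3 × 10/5.001 = 36.6 m³/s.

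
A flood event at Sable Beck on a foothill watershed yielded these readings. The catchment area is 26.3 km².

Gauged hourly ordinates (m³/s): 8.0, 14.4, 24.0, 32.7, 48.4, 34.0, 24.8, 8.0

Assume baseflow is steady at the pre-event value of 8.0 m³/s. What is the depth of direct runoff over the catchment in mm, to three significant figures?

Direct runoff: 0.0, 6.4, 16.0, 24.7, 40.4, 26.0, 16.8, 0.0 m³/s; ΣQ_DR = 130.3 m³/s.
V = ΣQ_DR · Δt = 130.3 × 3600 s = 4.691 × 10^5 m³.
Over A = 26.3 km², depth = V / A = 17.8 mm.

d ≈ 17.8 mm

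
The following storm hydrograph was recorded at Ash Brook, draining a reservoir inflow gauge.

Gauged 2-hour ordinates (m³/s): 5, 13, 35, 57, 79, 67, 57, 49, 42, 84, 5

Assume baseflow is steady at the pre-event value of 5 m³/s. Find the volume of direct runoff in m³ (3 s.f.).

V ≈ 3.15 × 10^6 m³

Direct-runoff ordinates (Q − Q_b): 0.0, 8.0, 30.0, 52.0, 74.0, 62.0, 52.0, 44.0, 37.0, 79.0, 0.0 m³/s.
ΣQ_DR = 438.0 m³/s.
With Δt = 2 h = 7200 s, V = ΣQ_DR · Δt = 438.0 × 7200 = 3.15 × 10^6 m³.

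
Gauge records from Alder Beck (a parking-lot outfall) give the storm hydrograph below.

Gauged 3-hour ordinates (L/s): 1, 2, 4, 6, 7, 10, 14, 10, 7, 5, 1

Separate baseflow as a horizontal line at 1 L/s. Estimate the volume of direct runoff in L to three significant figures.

Direct-runoff ordinates (Q − Q_b): 0.0, 1.0, 3.0, 5.0, 6.0, 9.0, 13.0, 9.0, 6.0, 4.0, 0.0 L/s.
ΣQ_DR = 56.00 L/s.
With Δt = 3 h = 10800 s, V = ΣQ_DR · Δt = 56.00 × 10800 = 6.05 × 10^5 L.

V ≈ 6.05 × 10^5 L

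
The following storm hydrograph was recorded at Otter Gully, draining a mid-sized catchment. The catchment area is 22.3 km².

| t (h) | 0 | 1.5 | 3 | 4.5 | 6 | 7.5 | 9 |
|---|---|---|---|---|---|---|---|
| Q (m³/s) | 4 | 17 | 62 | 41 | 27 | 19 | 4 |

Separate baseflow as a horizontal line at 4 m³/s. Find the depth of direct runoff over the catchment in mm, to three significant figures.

Direct runoff: 0.0, 13.0, 58.0, 37.0, 23.0, 15.0, 0.0 m³/s; ΣQ_DR = 146.0 m³/s.
V = ΣQ_DR · Δt = 146.0 × 5400 s = 7.884 × 10^5 m³.
Over A = 22.3 km², depth = V / A = 35.4 mm.

d ≈ 35.4 mm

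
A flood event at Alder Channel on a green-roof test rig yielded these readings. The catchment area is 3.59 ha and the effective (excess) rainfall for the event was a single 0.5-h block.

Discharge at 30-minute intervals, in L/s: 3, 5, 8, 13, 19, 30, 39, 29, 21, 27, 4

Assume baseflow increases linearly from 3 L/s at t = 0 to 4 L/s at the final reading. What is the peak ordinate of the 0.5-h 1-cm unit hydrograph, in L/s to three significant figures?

U_p ≈ 44.3 L/s

Direct runoff: 0.00, 1.90, 4.80, 9.70, 15.60, 26.50, 35.40, 25.30, 17.20, 23.10, 0.00 L/s; ΣQ_DR = 159.5 L/s, peak = 35.40 L/s.
Runoff depth d = ΣQ_DR·Δt / A = 159.5 × 1800 / (3.59 ha) = 7.997 mm.
The 1-cm UH is the DRH scaled by (10 mm)/d, so U_p = 35.40 × 10/7.997 = 44.3 L/s.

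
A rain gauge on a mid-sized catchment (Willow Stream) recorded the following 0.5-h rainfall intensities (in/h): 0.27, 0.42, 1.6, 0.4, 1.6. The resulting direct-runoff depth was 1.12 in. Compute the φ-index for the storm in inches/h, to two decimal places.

φ ≈ 0.48 in/h

Only the 2 blocks with intensity above φ contribute runoff: 1.6, 1.6 in/h.
Σ(I−φ)·Δt = d  ⇒  (1.6+1.6 − 2φ)·0.5 = 1.12
φ = (3.200 − 1.12/0.5) / 2 = 0.48 in/h.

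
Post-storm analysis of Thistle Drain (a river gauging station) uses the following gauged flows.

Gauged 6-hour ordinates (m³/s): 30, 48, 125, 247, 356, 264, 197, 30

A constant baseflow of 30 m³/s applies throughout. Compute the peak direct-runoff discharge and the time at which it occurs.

Q_p = 326.0 m³/s at t = 24 h

Subtracting baseflow gives direct-runoff ordinates: 0.0, 18.0, 95.0, 217.0, 326.0, 234.0, 167.0, 0.0 m³/s.
The maximum is 326.0 m³/s, occurring at the reading for t = 24 h.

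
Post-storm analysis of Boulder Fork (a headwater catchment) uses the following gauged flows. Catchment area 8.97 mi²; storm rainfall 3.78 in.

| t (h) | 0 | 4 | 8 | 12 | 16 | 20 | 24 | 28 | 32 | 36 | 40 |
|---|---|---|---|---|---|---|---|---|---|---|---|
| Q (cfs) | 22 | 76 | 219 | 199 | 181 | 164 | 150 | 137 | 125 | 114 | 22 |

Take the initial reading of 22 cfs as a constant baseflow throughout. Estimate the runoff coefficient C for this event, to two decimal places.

ΣQ_DR = 1167 cfs; V = ΣQ_DR·Δt = 1.680 × 10^7 ft³.
Runoff depth d = V / A = 0.8064 in.
C = d / P = 0.8064 / 3.78 = 0.21.

C ≈ 0.21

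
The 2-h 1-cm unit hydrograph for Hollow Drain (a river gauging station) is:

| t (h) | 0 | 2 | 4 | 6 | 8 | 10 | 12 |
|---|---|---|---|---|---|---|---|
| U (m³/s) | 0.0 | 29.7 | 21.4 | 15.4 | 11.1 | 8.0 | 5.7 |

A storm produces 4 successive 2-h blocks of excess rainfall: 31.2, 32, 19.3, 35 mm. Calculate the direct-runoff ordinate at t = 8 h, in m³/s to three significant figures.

By discrete convolution, Q_j = Σ (P_i / 10 mm) · U_{j−i}.
At t = 8 h (j=4): Q = (31.2/10)·11.1 + (32/10)·15.4 + (19.3/10)·21.4 + (35/10)·29.7 = 229 m³/s.

Q ≈ 229 m³/s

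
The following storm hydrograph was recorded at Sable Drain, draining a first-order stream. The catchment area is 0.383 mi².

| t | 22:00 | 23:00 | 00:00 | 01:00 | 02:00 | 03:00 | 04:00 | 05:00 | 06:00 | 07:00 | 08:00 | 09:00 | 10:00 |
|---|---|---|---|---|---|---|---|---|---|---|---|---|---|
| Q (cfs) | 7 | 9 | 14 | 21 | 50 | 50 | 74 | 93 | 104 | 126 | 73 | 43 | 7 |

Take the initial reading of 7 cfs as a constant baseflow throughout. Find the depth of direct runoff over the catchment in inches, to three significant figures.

d ≈ 2.35 in

Direct runoff: 0.0, 2.0, 7.0, 14.0, 43.0, 43.0, 67.0, 86.0, 97.0, 119.0, 66.0, 36.0, 0.0 cfs; ΣQ_DR = 580.0 cfs.
V = ΣQ_DR · Δt = 580.0 × 3600 s = 2.088 × 10^6 ft³.
Over A = 0.383 mi², depth = V / A = 2.35 in.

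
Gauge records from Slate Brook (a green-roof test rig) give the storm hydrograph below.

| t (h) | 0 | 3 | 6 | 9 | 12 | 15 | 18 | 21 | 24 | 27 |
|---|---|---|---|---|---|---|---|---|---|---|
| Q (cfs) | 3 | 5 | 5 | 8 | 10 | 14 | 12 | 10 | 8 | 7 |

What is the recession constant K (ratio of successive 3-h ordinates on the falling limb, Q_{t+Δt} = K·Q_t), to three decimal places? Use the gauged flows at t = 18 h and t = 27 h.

Using the recession-limb readings at t = 18 h and t = 27 h: Q falls from 12 to 7 cfs over 3 intervals.
K = (Q₂/Q₁)^(1/3) = (7/12)^(1/3) = 0.836.

K ≈ 0.836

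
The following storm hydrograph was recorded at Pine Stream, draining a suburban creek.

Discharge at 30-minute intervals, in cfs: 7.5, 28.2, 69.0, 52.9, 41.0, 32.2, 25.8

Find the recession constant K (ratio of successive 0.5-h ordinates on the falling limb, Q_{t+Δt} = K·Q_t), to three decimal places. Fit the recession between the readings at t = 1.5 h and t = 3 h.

K ≈ 0.787

Using the recession-limb readings at t = 1.5 h and t = 3 h: Q falls from 52.9 to 25.8 cfs over 3 intervals.
K = (Q₂/Q₁)^(1/3) = (25.8/52.9)^(1/3) = 0.787.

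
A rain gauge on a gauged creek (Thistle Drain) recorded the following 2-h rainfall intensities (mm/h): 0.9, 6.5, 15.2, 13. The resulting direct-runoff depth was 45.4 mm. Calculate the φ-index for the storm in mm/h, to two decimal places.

φ ≈ 4.00 mm/h

Only the 3 blocks with intensity above φ contribute runoff: 6.5, 15.2, 13 mm/h.
Σ(I−φ)·Δt = d  ⇒  (6.5+15.2+13 − 3φ)·2 = 45.4
φ = (34.70 − 45.4/2) / 3 = 4.00 mm/h.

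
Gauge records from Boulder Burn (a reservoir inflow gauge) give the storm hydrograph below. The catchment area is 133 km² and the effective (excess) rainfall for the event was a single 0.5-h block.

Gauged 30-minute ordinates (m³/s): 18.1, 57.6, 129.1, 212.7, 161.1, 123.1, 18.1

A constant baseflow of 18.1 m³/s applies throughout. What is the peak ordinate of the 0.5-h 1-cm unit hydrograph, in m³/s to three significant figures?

U_p ≈ 242 m³/s

Direct runoff: 0.0, 39.5, 111.0, 194.6, 143.0, 105.0, 0.0 m³/s; ΣQ_DR = 593.1 m³/s, peak = 194.6 m³/s.
Runoff depth d = ΣQ_DR·Δt / A = 593.1 × 1800 / (133 km²) = 8.027 mm.
The 1-cm UH is the DRH scaled by (10 mm)/d, so U_p = 194.6 × 10/8.027 = 242 m³/s.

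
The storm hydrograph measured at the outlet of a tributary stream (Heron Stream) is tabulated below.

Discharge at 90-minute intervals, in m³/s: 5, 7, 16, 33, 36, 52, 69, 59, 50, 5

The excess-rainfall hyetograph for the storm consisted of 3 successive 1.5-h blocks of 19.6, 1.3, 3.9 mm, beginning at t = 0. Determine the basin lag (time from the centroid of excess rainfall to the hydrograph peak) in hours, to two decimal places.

Centroid of excess rainfall: t_c = Σ P_i·t̄_i / ΣP_i = 1.3004 h (block centres at 0.75, 2.25, 3.75 h).
Hydrograph peak occurs at t = 9 h, so basin lag t_L = 9 − 1.3004 = 7.70 h.

t_L ≈ 7.70 h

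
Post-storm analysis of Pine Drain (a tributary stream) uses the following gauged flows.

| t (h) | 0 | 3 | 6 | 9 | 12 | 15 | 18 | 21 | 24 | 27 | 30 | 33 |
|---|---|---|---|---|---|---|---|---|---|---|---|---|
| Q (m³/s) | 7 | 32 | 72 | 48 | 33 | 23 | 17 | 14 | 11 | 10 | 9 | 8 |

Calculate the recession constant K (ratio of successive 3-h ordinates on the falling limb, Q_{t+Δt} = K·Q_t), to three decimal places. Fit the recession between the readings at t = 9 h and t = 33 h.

K ≈ 0.799

Using the recession-limb readings at t = 9 h and t = 33 h: Q falls from 48 to 8 m³/s over 8 intervals.
K = (Q₂/Q₁)^(1/8) = (8/48)^(1/8) = 0.799.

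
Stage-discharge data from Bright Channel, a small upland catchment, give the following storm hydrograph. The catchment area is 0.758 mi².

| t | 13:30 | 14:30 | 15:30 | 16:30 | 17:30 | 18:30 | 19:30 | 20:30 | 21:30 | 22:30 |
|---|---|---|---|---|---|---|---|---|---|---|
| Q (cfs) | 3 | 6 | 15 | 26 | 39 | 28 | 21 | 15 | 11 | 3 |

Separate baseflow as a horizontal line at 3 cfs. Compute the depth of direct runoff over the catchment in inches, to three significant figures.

d ≈ 0.280 in

Direct runoff: 0.0, 3.0, 12.0, 23.0, 36.0, 25.0, 18.0, 12.0, 8.0, 0.0 cfs; ΣQ_DR = 137.0 cfs.
V = ΣQ_DR · Δt = 137.0 × 3600 s = 4.932 × 10^5 ft³.
Over A = 0.758 mi², depth = V / A = 0.280 in.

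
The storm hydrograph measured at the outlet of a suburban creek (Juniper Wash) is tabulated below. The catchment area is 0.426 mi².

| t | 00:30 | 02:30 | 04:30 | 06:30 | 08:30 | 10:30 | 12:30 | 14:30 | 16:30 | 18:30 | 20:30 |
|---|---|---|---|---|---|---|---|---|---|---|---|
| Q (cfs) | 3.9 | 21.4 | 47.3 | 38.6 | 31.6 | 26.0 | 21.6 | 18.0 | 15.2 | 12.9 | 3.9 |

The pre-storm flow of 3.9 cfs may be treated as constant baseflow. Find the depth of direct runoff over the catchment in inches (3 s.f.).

d ≈ 1.44 in

Direct runoff: 0.0, 17.5, 43.4, 34.7, 27.7, 22.1, 17.7, 14.1, 11.3, 9.0, 0.0 cfs; ΣQ_DR = 197.5 cfs.
V = ΣQ_DR · Δt = 197.5 × 7200 s = 1.422 × 10^6 ft³.
Over A = 0.426 mi², depth = V / A = 1.44 in.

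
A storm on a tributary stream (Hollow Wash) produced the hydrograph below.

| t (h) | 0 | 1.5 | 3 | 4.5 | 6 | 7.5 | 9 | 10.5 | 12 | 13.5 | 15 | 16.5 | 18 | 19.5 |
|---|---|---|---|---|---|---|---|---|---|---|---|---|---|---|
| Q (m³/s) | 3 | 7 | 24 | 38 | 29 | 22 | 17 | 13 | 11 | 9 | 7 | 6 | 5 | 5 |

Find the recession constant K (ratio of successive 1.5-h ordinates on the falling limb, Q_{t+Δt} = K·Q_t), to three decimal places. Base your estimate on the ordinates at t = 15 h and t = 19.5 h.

K ≈ 0.894

Using the recession-limb readings at t = 15 h and t = 19.5 h: Q falls from 7 to 5 m³/s over 3 intervals.
K = (Q₂/Q₁)^(1/3) = (5/7)^(1/3) = 0.894.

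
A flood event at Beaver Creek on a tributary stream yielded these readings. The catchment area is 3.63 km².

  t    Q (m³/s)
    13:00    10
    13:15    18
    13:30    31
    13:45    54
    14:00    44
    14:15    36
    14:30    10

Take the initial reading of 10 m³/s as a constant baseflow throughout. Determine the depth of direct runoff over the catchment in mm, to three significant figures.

Direct runoff: 0.0, 8.0, 21.0, 44.0, 34.0, 26.0, 0.0 m³/s; ΣQ_DR = 133.0 m³/s.
V = ΣQ_DR · Δt = 133.0 × 900 s = 1.197 × 10^5 m³.
Over A = 3.63 km², depth = V / A = 33.0 mm.

d ≈ 33.0 mm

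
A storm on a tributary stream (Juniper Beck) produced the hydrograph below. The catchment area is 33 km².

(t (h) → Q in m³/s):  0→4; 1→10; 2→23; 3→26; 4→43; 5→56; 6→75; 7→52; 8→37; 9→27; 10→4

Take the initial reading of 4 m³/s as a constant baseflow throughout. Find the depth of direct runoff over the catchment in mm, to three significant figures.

d ≈ 34.1 mm

Direct runoff: 0.0, 6.0, 19.0, 22.0, 39.0, 52.0, 71.0, 48.0, 33.0, 23.0, 0.0 m³/s; ΣQ_DR = 313.0 m³/s.
V = ΣQ_DR · Δt = 313.0 × 3600 s = 1.127 × 10^6 m³.
Over A = 33 km², depth = V / A = 34.1 mm.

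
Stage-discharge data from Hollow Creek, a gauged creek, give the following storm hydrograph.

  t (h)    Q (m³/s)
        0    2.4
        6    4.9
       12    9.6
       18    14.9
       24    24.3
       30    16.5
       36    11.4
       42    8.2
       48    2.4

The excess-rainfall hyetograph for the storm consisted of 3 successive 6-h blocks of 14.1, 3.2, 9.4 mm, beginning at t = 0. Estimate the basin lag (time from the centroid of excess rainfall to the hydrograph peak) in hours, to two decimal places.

Centroid of excess rainfall: t_c = Σ P_i·t̄_i / ΣP_i = 7.9438 h (block centres at 3, 9, 15 h).
Hydrograph peak occurs at t = 24 h, so basin lag t_L = 24 − 7.9438 = 16.06 h.

t_L ≈ 16.06 h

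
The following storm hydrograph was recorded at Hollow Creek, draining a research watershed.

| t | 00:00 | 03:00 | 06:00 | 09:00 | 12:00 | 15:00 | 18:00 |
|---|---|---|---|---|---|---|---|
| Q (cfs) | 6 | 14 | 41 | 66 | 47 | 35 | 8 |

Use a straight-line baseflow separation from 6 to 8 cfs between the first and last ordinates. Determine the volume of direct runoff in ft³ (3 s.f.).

Direct-runoff ordinates (Q − Q_b): 0.00, 7.67, 34.33, 59.00, 39.67, 27.33, 0.00 cfs.
ΣQ_DR = 168.0 cfs.
With Δt = 3 h = 10800 s, V = ΣQ_DR · Δt = 168.0 × 10800 = 1.81 × 10^6 ft³.

V ≈ 1.81 × 10^6 ft³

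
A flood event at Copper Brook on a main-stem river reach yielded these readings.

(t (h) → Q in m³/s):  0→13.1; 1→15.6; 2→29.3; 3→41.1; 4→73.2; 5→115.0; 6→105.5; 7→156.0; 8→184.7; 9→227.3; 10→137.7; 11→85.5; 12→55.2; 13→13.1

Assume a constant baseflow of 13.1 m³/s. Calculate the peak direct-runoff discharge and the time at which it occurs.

Q_p = 214.2 m³/s at t = 9 h

Subtracting baseflow gives direct-runoff ordinates: 0.0, 2.5, 16.2, 28.0, 60.1, 101.9, 92.4, 142.9, 171.6, 214.2, 124.6, 72.4, 42.1, 0.0 m³/s.
The maximum is 214.2 m³/s, occurring at the reading for t = 9 h.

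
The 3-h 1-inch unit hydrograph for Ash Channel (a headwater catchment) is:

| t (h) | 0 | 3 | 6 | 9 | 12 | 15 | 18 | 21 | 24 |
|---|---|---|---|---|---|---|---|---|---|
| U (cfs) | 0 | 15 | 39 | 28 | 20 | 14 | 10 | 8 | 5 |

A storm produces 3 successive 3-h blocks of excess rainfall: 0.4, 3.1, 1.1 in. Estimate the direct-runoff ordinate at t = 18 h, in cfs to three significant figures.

By discrete convolution, Q_j = Σ (P_i / 1 in) · U_{j−i}.
At t = 18 h (j=6): Q = (0.4/1)·10 + (3.1/1)·14 + (1.1/1)·20 = 69.4 cfs.

Q ≈ 69.4 cfs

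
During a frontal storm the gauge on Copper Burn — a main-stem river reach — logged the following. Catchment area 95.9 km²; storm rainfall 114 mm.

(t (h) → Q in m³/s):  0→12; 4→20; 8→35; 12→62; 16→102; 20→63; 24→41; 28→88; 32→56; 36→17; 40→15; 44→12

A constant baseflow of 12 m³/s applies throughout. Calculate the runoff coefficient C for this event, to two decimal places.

ΣQ_DR = 379.0 m³/s; V = ΣQ_DR·Δt = 5.458 × 10^6 m³.
Runoff depth d = V / A = 56.91 mm.
C = d / P = 56.91 / 114 = 0.50.

C ≈ 0.50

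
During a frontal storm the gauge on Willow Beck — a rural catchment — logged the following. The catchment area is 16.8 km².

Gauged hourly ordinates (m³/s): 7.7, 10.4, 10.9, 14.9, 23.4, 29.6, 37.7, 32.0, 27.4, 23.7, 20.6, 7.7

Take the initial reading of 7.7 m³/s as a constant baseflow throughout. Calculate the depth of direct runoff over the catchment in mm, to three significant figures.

Direct runoff: 0.0, 2.7, 3.2, 7.2, 15.7, 21.9, 30.0, 24.3, 19.7, 16.0, 12.9, 0.0 m³/s; ΣQ_DR = 153.6 m³/s.
V = ΣQ_DR · Δt = 153.6 × 3600 s = 5.530 × 10^5 m³.
Over A = 16.8 km², depth = V / A = 32.9 mm.

d ≈ 32.9 mm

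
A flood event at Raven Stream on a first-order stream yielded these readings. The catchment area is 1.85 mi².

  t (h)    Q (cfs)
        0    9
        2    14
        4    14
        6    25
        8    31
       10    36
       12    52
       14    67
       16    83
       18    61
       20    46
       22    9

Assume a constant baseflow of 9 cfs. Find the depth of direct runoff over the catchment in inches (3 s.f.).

d ≈ 0.568 in

Direct runoff: 0.0, 5.0, 5.0, 16.0, 22.0, 27.0, 43.0, 58.0, 74.0, 52.0, 37.0, 0.0 cfs; ΣQ_DR = 339.0 cfs.
V = ΣQ_DR · Δt = 339.0 × 7200 s = 2.441 × 10^6 ft³.
Over A = 1.85 mi², depth = V / A = 0.568 in.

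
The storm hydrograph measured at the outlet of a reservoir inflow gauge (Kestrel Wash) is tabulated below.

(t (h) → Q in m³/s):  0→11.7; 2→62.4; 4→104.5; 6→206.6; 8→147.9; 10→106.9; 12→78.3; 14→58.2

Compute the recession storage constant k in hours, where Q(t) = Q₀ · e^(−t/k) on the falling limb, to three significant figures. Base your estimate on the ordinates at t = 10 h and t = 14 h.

k ≈ 6.58 h

On the falling limb, Q drops from 106.9 to 58.2 m³/s between t = 10 h and t = 14 h (Δt = 4 h).
k = −Δt / ln(Q₂/Q₁) = −4 / ln(58.2/106.9) = 6.58 h.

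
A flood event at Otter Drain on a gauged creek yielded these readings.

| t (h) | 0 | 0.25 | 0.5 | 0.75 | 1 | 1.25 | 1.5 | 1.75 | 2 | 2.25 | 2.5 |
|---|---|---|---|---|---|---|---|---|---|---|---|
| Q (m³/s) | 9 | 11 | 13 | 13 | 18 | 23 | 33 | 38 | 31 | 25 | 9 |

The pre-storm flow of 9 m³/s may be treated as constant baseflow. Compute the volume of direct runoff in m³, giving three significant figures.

V ≈ 1.12 × 10^5 m³

Direct-runoff ordinates (Q − Q_b): 0.0, 2.0, 4.0, 4.0, 9.0, 14.0, 24.0, 29.0, 22.0, 16.0, 0.0 m³/s.
ΣQ_DR = 124.0 m³/s.
With Δt = 0.25 h = 900 s, V = ΣQ_DR · Δt = 124.0 × 900 = 1.12 × 10^5 m³.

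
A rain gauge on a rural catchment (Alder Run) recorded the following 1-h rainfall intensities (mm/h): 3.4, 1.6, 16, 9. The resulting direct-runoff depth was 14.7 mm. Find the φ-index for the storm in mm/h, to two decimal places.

Only the 2 blocks with intensity above φ contribute runoff: 16, 9 mm/h.
Σ(I−φ)·Δt = d  ⇒  (16+9 − 2φ)·1 = 14.7
φ = (25.00 − 14.7/1) / 2 = 5.15 mm/h.

φ ≈ 5.15 mm/h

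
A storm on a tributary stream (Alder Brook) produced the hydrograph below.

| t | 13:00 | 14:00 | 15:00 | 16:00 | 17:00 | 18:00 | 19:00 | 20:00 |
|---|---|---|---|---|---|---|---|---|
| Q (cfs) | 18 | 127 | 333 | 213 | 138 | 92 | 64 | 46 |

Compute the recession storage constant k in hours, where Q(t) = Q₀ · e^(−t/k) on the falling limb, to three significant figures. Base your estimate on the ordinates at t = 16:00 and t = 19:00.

k ≈ 2.49 h

On the falling limb, Q drops from 213 to 64 cfs between t = 16:00 and t = 19:00 (Δt = 3 h).
k = −Δt / ln(Q₂/Q₁) = −3 / ln(64/213) = 2.49 h.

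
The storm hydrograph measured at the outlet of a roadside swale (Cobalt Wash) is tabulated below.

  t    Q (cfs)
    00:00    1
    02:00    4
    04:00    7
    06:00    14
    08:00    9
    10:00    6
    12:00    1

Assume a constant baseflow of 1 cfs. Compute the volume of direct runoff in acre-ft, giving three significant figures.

V ≈ 5.79 acre-ft

Direct-runoff ordinates (Q − Q_b): 0.0, 3.0, 6.0, 13.0, 8.0, 5.0, 0.0 cfs.
ΣQ_DR = 35.00 cfs.
With Δt = 2 h = 7200 s, V = ΣQ_DR · Δt = 35.00 × 7200 = 2.52 × 10^5 ft³ = 5.79 acre-ft.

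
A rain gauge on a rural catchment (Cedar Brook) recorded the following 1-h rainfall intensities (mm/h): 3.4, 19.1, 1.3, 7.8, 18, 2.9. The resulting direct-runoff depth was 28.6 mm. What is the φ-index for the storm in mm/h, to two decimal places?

Only the 3 blocks with intensity above φ contribute runoff: 19.1, 7.8, 18 mm/h.
Σ(I−φ)·Δt = d  ⇒  (19.1+7.8+18 − 3φ)·1 = 28.6
φ = (44.90 − 28.6/1) / 3 = 5.43 mm/h.

φ ≈ 5.43 mm/h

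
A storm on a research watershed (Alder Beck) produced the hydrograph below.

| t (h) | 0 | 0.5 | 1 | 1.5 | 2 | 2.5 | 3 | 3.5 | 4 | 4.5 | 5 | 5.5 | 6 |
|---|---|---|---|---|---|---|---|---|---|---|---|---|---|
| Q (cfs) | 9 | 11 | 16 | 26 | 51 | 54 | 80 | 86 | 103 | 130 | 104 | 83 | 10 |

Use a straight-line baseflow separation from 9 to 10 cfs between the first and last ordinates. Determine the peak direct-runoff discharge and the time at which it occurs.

Subtracting baseflow gives direct-runoff ordinates: 0.00, 1.92, 6.83, 16.75, 41.67, 44.58, 70.50, 76.42, 93.33, 120.25, 94.17, 73.08, 0.00 cfs.
The maximum is 120.25 cfs, occurring at the reading for t = 4.5 h.

Q_p = 120.25 cfs at t = 4.5 h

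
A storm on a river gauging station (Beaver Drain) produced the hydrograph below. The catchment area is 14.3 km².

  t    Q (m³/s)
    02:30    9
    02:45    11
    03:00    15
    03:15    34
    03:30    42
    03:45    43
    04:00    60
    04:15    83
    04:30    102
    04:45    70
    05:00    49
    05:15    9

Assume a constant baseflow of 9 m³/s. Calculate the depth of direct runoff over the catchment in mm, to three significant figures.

Direct runoff: 0.0, 2.0, 6.0, 25.0, 33.0, 34.0, 51.0, 74.0, 93.0, 61.0, 40.0, 0.0 m³/s; ΣQ_DR = 419.0 m³/s.
V = ΣQ_DR · Δt = 419.0 × 900 s = 3.771 × 10^5 m³.
Over A = 14.3 km², depth = V / A = 26.4 mm.

d ≈ 26.4 mm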